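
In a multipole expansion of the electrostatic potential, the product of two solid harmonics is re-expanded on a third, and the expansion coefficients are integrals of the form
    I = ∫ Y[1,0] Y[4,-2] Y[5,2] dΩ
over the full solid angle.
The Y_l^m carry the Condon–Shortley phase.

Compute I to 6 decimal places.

0.225034

m-sum 0 ✓  L=10 even ✓  3≤5≤5 ✓
Π(2lᵢ+1) = 3×9×11 = 297
triangle coeff Δ(1,4,5) = 1/495
Σ_t [0,0]: t=0:+1/576 = 1/576
(3j)²=5/99 [(1 4 5; 0 0 0)], sign=-1
Σ_t [0,0]: t=0:+1/1440 = 1/1440
(3j)²=7/165 [(1 4 5; 0 -2 2)], sign=-1
⇒ 4πI² = 7/11
I = (+1)√(7/11/(4π)) = 0.22503380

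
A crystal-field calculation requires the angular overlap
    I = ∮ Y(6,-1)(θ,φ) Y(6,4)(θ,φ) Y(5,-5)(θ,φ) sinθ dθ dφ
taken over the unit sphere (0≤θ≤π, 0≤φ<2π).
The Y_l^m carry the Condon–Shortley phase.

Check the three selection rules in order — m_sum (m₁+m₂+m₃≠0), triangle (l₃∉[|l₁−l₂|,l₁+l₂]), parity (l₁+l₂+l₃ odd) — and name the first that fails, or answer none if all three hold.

Σmᵢ = -2  ✗
l₃∈[|l₁−l₂|,l₁+l₂]=[0,12], have l₃=5
Σlᵢ = 17 ⇒ odd

m_sum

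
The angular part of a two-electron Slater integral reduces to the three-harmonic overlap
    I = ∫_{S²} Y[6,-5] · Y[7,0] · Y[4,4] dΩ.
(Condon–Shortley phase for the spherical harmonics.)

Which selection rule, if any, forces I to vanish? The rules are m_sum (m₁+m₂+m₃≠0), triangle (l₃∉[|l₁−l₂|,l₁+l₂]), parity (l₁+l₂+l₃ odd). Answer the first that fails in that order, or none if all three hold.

m_sum

m₁+m₂+m₃ = -5 + 0 + 4 = -1  ✗
triangle: |6−7|=1 ≤ l₃=4 ≤ 6+7=13
parity: l₁+l₂+l₃ = 17 is odd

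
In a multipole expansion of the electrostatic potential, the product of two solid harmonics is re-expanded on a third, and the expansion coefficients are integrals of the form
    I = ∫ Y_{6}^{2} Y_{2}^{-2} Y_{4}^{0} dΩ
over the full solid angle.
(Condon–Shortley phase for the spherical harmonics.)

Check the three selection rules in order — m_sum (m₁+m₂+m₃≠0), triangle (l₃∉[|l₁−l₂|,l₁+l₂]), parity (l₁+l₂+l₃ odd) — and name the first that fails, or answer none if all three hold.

Σmᵢ = 0  ✓
l₃∈[|l₁−l₂|,l₁+l₂]=[4,8], have l₃=4  ✓
Σlᵢ = 12 ⇒ even  ✓

none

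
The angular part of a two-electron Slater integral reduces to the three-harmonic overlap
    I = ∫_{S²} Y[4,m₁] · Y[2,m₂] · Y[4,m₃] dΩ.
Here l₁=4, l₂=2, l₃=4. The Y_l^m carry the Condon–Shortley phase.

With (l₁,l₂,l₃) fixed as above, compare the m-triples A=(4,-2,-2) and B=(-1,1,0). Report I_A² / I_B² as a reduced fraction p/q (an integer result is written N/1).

Shared (l₁,l₂,l₃)=(4,2,4): N and (l;000)² cancel in I_A²/I_B².
A: Δ = 2!·6!·2!/11! = 1/13860; Racah Σ t=0..0: t=0:+1/2880 = 1/2880; ⇒ 3j(4 2 4; 4 -2 -2)² = 2/165, sgn +1
B: Δ = 2!·6!·2!/11! = 1/13860; Racah Σ t=1..2: t=1:−1/96 t=2:+1/72 = 1/288; ⇒ 3j(4 2 4; -1 1 0)² = 1/462, sgn +1
I_A²/I_B² = (2/165)/(1/462) = 28/5

28/5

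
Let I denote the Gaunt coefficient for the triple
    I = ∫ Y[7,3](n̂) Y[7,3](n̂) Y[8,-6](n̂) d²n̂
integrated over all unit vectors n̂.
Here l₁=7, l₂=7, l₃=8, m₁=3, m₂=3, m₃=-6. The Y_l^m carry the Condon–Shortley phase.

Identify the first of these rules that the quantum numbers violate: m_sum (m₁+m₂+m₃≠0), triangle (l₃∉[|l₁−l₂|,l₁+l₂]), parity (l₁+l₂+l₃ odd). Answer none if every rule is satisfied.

none

m₁+m₂+m₃ = 3 + 3 − 6 = 0  ✓
triangle: |7−7|=0 ≤ l₃=8 ≤ 7+7=14  ✓
parity: l₁+l₂+l₃ = 22 is even  ✓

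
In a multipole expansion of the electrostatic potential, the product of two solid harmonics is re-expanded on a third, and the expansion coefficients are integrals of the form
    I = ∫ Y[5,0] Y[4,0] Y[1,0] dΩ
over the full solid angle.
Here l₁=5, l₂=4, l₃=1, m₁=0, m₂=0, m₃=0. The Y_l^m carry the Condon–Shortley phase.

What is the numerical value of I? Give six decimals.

Checks pass: Σm=0; 10 even; l₃=1∈[1,9].
(2·5+1)(2·4+1)(2·1+1) = 297
Δ: 8! 2! 0! / 11! → 1/495
sum: t=4:+1/576 = 1/576
3j²(5 4 1; 0 0 0) = Δ·Π!·Σ² = 5/99  (sign -1)
(m-triple is (0,0,0) — same symbol as above.)
combine: 4πI² = 297·5/99·5/99 = 25/33
take √, sign +1: I = 0.24553200

0.245532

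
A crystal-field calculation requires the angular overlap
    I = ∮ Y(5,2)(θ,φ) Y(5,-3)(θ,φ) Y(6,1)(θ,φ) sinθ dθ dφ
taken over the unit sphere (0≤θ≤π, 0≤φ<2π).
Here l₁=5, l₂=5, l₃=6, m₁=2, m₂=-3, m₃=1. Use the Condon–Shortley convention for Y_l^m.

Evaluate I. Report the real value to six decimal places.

0.016235

m-sum 0 ✓  L=16 even ✓  0≤6≤10 ✓
Π(2lᵢ+1) = 11×11×13 = 1573
triangle coeff Δ(5,5,6) = 1/28588560
Σ_t [0,4]: t=0:+1/345600 t=1:−1/13824 t=2:+1/5184 t=3:−1/13824 t=4:+1/345600 = 7/129600
(3j)²=80/7293 [(5 5 6; 0 0 0)], sign=+1
Σ_t [0,2]: t=0:+1/41472 t=1:−1/34560 t=2:+1/345600 = -1/518400
(3j)²=7/36465 [(5 5 6; 2 -3 1)], sign=+1
⇒ 4πI² = 112/33813
I = (+1)√(112/33813/(4π)) = 0.01623537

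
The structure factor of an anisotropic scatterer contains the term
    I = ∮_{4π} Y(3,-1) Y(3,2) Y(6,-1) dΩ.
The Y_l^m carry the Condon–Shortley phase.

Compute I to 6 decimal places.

-0.121471

Rules hold: Σm=0, L=12 even, 0≤6≤6.
N = 7·7·13 = 637
Δ = 0!·6!·6!/13! = 1/12012
Racah Σ t=0..0: t=0:+1/1296 = 1/1296
⇒ 3j(3 3 6; 0 0 0)² = 100/3003, sgn +1
Racah Σ t=0..0: t=0:+1/5760 = 1/5760
⇒ 3j(3 3 6; -1 2 -1)² = 5/572, sgn -1
4πI² = N·(3j₀)²·(3jₘ)² = 875/4719
I = -1·√(0.185421/4π) = -0.12147142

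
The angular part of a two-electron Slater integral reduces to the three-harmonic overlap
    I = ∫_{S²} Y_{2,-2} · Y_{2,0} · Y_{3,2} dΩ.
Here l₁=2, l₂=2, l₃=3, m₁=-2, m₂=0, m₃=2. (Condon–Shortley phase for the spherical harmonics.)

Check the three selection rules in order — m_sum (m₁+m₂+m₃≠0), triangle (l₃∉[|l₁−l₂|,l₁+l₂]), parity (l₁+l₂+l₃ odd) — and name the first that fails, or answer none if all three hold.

parity

azimuthal sum: -2 + 0 + 2 = 0  ✓
0 ≤ 3 ≤ 4 (triangle on l)  ✓
L = 2 + 2 + 3 = 7 (odd)  ✗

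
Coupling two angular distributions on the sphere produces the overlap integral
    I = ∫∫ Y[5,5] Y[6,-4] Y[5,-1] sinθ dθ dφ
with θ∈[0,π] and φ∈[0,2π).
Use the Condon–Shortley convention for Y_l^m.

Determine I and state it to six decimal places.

0.178246

m-sum 0 ✓  L=16 even ✓  1≤5≤11 ✓
Π(2lᵢ+1) = 11×13×11 = 1573
triangle coeff Δ(5,6,5) = 1/28588560
Σ_t [1,5]: t=1:−1/345600 t=2:+1/13824 t=3:−1/5184 t=4:+1/13824 t=5:−1/345600 = -7/129600
(3j)²=80/7293 [(5 6 5; 0 0 0)], sign=+1
Σ_t [0,0]: t=0:+1/829440 = 1/829440
(3j)²=225/9724 [(5 6 5; 5 -4 -1)], sign=+1
⇒ 4πI² = 1500/3757
I = (+1)√(1500/3757/(4π)) = 0.17824613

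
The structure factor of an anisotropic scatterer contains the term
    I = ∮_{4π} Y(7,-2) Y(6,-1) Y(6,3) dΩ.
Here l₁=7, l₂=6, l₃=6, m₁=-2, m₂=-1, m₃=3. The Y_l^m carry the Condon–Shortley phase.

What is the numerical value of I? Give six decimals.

0.000000

Σlᵢ=19 odd — θ-integrand is odd under cosθ→−cosθ; I=0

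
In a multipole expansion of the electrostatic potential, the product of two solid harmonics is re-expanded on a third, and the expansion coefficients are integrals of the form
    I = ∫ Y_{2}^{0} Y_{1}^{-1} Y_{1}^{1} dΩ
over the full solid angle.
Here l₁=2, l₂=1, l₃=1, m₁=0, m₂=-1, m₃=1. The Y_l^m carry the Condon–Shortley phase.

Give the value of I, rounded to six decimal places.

m-sum 0 ✓  L=4 even ✓  1≤1≤3 ✓
Π(2lᵢ+1) = 5×3×3 = 45
triangle coeff Δ(2,1,1) = 1/30
Σ_t [1,1]: t=1:−1/1 = -1/1
(3j)²=2/15 [(2 1 1; 0 0 0)], sign=+1
Σ_t [0,0]: t=0:+1/4 = 1/4
(3j)²=1/30 [(2 1 1; 0 -1 1)], sign=+1
⇒ 4πI² = 1/5
I = (+1)√(1/5/(4π)) = 0.12615663

0.126157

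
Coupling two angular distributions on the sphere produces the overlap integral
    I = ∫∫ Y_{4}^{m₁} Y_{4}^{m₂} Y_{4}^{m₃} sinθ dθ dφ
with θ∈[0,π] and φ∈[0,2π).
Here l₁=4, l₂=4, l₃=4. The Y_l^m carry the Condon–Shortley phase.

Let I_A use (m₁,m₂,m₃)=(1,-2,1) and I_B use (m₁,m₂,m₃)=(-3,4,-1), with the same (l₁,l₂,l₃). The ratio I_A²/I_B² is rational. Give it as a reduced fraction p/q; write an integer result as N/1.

l's match ⇒ only the (l;m) 3-j factors differ between A and B.
A: triangle coeff Δ(4,4,4) = 1/450450; Σ_t [0,2]: t=0:+1/576 t=1:−1/144 t=2:+1/576 = -1/288; (3j)²=20/1001 [(4 4 4; 1 -2 1)], sign=+1
B: triangle coeff Δ(4,4,4) = 1/450450; Σ_t [4,4]: t=4:+1/3456 = 1/3456; (3j)²=35/1287 [(4 4 4; -3 4 -1)], sign=-1
I_A²/I_B² = (20/1001)/(35/1287) = 36/49

36/49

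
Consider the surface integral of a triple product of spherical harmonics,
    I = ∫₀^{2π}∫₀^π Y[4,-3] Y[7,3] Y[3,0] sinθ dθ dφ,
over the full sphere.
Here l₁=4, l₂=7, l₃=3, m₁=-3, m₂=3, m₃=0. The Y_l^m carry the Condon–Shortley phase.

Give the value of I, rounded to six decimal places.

-0.147623

Rules hold: Σm=0, L=14 even, 3≤3≤11.
N = 9·15·7 = 945
Δ = 8!·0!·6!/15! = 1/45045
Racah Σ t=4..4: t=4:+1/20736 = 1/20736
⇒ 3j(4 7 3; 0 0 0)² = 35/1287, sgn -1
Racah Σ t=7..7: t=7:−1/181440 = -1/181440
⇒ 3j(4 7 3; -3 3 0)² = 32/3003, sgn +1
4πI² = N·(3j₀)²·(3jₘ)² = 5600/20449
I = -1·√(0.273852/4π) = -0.14762267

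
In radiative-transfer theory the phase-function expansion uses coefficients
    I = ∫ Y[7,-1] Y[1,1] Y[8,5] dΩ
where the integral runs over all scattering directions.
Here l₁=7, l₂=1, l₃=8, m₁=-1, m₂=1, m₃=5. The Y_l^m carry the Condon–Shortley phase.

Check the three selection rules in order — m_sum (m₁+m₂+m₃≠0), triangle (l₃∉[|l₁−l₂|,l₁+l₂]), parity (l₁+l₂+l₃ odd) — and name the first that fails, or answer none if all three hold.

azimuthal sum: -1 + 1 + 5 = 5  ✗
6 ≤ 8 ≤ 8 (triangle on l)
L = 7 + 1 + 8 = 16 (even)

m_sum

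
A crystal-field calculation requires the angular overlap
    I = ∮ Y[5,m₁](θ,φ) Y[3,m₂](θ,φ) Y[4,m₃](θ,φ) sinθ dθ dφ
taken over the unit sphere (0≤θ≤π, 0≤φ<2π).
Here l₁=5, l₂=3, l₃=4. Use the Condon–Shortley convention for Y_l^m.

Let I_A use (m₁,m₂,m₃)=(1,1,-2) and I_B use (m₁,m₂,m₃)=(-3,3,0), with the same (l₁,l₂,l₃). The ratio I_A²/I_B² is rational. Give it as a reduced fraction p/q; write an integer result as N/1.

1849/6300

Shared (l₁,l₂,l₃)=(5,3,4): N and (l;000)² cancel in I_A²/I_B².
A: Δ = 4!·6!·2!/13! = 1/180180; Racah Σ t=2..4: t=2:+1/384 t=3:−1/720 t=4:+1/34560 = 43/34560; ⇒ 3j(5 3 4; 1 1 -2)² = 1849/180180, sgn +1
B: Δ = 4!·6!·2!/13! = 1/180180; Racah Σ t=4..4: t=4:+1/2304 = 1/2304; ⇒ 3j(5 3 4; -3 3 0)² = 5/143, sgn +1
I_A²/I_B² = (1849/180180)/(5/143) = 1849/6300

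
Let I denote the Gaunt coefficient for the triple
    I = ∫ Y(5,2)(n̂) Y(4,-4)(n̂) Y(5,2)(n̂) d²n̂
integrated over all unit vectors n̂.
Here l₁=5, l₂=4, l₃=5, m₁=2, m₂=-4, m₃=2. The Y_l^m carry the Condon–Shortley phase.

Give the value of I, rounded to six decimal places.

Checks pass: Σm=0; 14 even; l₃=5∈[1,9].
(2·5+1)(2·4+1)(2·5+1) = 1089
Δ: 4! 6! 4! / 15! → 1/3153150
sum: t=0:+1/69120 t=1:−1/1728 t=2:+1/576 t=3:−1/1728 t=4:+1/69120 = 7/11520
3j²(5 4 5; 0 0 0) = Δ·Π!·Σ² = 2/143  (sign -1)
sum: t=0:+1/20736 = 1/20736
3j²(5 4 5; 2 -4 2) = Δ·Π!·Σ² = 35/1287  (sign -1)
combine: 4πI² = 1089·2/143·35/1287 = 70/169
take √, sign +1: I = 0.18155187

0.181552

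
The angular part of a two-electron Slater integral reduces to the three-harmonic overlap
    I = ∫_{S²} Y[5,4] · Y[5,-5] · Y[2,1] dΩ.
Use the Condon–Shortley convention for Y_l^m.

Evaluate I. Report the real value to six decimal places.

Checks pass: Σm=0; 12 even; l₃=2∈[0,10].
(2·5+1)(2·5+1)(2·2+1) = 605
Δ: 8! 2! 2! / 13! → 1/38610
sum: t=3:−1/2880 t=4:+1/576 t=5:−1/2880 = 1/960
3j²(5 5 2; 0 0 0) = Δ·Π!·Σ² = 10/429  (sign +1)
sum: t=0:+1/80640 = 1/80640
3j²(5 5 2; 4 -5 1) = Δ·Π!·Σ² = 9/286  (sign -1)
combine: 4πI² = 605·10/429·9/286 = 75/169
take √, sign -1: I = -0.18792404

-0.187924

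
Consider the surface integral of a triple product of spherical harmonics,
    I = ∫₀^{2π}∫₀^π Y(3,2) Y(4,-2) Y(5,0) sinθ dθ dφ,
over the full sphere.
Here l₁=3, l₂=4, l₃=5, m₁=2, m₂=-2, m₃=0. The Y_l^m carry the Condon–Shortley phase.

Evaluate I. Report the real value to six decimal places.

-0.171327

Rules hold: Σm=0, L=12 even, 1≤5≤7.
N = 7·9·11 = 693
Δ = 2!·4!·6!/13! = 1/180180
Racah Σ t=0..2: t=0:+1/576 t=1:−1/144 t=2:+1/576 = -1/288
⇒ 3j(3 4 5; 0 0 0)² = 20/1001, sgn +1
Racah Σ t=0..1: t=0:+1/576 t=1:−1/2880 = 1/720
⇒ 3j(3 4 5; 2 -2 0)² = 80/3003, sgn -1
4πI² = N·(3j₀)²·(3jₘ)² = 4800/13013
I = -1·√(0.368862/4π) = -0.17132746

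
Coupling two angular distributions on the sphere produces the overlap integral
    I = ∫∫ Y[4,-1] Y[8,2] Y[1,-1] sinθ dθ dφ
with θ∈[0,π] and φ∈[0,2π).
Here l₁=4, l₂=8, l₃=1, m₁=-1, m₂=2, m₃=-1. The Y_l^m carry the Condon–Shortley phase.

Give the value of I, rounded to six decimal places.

0.000000

l₃=1 ∉ [4,12] — triangle fails ⇒ I = 0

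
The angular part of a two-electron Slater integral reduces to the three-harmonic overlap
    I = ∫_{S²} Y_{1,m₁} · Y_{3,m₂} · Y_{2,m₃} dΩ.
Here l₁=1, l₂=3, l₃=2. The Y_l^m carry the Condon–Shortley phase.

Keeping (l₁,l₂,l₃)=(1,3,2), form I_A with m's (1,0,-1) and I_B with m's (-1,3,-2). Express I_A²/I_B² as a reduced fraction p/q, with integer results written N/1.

Shared (l₁,l₂,l₃)=(1,3,2): N and (l;000)² cancel in I_A²/I_B².
A: Δ = 2!·0!·4!/7! = 1/105; Racah Σ t=0..0: t=0:+1/12 = 1/12; ⇒ 3j(1 3 2; 1 0 -1)² = 1/35, sgn -1
B: Δ = 2!·0!·4!/7! = 1/105; Racah Σ t=2..2: t=2:+1/48 = 1/48; ⇒ 3j(1 3 2; -1 3 -2)² = 1/7, sgn +1
I_A²/I_B² = (1/35)/(1/7) = 1/5

1/5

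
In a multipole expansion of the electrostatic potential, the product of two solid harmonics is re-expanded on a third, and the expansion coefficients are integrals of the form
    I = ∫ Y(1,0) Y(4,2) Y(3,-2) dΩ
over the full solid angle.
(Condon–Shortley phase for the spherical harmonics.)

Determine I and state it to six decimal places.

0.213244

Rules hold: Σm=0, L=8 even, 3≤3≤5.
N = 3·9·7 = 189
Δ = 2!·0!·6!/9! = 1/252
Racah Σ t=1..1: t=1:−1/36 = -1/36
⇒ 3j(1 4 3; 0 0 0)² = 4/63, sgn +1
Racah Σ t=1..1: t=1:−1/120 = -1/120
⇒ 3j(1 4 3; 0 2 -2)² = 1/21, sgn +1
4πI² = N·(3j₀)²·(3jₘ)² = 4/7
I = +1·√(0.571429/4π) = 0.21324362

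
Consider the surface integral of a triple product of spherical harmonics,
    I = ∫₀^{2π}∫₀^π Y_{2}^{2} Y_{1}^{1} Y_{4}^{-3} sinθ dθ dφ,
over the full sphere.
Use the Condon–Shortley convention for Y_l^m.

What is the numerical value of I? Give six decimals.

0.000000

l₃=4 ∉ [1,3] — triangle fails ⇒ I = 0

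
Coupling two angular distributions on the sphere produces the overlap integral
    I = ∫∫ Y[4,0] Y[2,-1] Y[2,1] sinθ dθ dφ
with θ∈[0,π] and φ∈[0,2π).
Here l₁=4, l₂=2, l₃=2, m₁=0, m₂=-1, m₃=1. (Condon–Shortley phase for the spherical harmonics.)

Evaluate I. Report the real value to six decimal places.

0.161197

Rules hold: Σm=0, L=8 even, 2≤2≤6.
N = 9·5·5 = 225
Δ = 4!·4!·0!/9! = 1/630
Racah Σ t=2..2: t=2:+1/16 = 1/16
⇒ 3j(4 2 2; 0 0 0)² = 2/35, sgn +1
Racah Σ t=1..1: t=1:−1/36 = -1/36
⇒ 3j(4 2 2; 0 -1 1)² = 8/315, sgn +1
4πI² = N·(3j₀)²·(3jₘ)² = 16/49
I = +1·√(0.326531/4π) = 0.16119702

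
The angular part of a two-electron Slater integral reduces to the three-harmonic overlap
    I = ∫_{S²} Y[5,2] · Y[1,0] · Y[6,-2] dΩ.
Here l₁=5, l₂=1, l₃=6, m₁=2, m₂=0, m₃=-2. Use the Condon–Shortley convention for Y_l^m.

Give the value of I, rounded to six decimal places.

0.231133

Rules hold: Σm=0, L=12 even, 4≤6≤6.
N = 11·3·13 = 429
Δ = 0!·10!·2!/13! = 1/858
Racah Σ t=0..0: t=0:+1/14400 = 1/14400
⇒ 3j(5 1 6; 0 0 0)² = 6/143, sgn +1
Racah Σ t=0..0: t=0:+1/30240 = 1/30240
⇒ 3j(5 1 6; 2 0 -2)² = 16/429, sgn +1
4πI² = N·(3j₀)²·(3jₘ)² = 96/143
I = +1·√(0.671329/4π) = 0.23113338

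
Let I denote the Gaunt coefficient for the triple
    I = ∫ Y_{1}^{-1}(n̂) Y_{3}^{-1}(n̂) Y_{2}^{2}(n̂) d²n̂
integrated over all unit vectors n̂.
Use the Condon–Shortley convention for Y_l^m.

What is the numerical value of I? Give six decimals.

Rules hold: Σm=0, L=6 even, 2≤2≤4.
N = 3·7·5 = 105
Δ = 2!·0!·4!/7! = 1/105
Racah Σ t=1..1: t=1:−1/4 = -1/4
⇒ 3j(1 3 2; 0 0 0)² = 3/35, sgn -1
Racah Σ t=2..2: t=2:+1/48 = 1/48
⇒ 3j(1 3 2; -1 -1 2)² = 1/105, sgn +1
4πI² = N·(3j₀)²·(3jₘ)² = 3/35
I = -1·√(0.0857143/4π) = -0.08258890

-0.082589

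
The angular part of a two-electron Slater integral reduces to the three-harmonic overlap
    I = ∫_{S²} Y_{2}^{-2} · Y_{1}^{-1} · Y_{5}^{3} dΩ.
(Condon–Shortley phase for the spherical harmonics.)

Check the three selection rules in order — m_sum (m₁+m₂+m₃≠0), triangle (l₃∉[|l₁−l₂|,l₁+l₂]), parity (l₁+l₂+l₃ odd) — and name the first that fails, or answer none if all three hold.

azimuthal sum: -2 − 1 + 3 = 0  ✓
1 ≤ 5 ≤ 3 (triangle on l)  ✗
L = 2 + 1 + 5 = 8 (even)

triangle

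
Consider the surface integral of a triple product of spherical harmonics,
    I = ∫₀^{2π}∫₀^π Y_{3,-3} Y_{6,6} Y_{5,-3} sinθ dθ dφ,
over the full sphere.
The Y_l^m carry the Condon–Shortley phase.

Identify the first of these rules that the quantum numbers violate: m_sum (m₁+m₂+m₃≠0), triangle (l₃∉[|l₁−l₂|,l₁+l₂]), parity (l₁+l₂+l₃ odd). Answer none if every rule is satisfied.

m₁+m₂+m₃ = -3 + 6 − 3 = 0  ✓
triangle: |3−6|=3 ≤ l₃=5 ≤ 3+6=9  ✓
parity: l₁+l₂+l₃ = 14 is even  ✓

none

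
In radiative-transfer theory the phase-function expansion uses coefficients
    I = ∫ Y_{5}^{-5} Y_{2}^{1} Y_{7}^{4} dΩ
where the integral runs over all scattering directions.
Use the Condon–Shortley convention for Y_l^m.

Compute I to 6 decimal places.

Rules hold: Σm=0, L=14 even, 3≤7≤7.
N = 11·5·15 = 825
Δ = 0!·10!·4!/15! = 1/15015
Racah Σ t=0..0: t=0:+1/57600 = 1/57600
⇒ 3j(5 2 7; 0 0 0)² = 21/715, sgn -1
Racah Σ t=0..0: t=0:+1/21772800 = 1/21772800
⇒ 3j(5 2 7; -5 1 4)² = 1/1365, sgn -1
4πI² = N·(3j₀)²·(3jₘ)² = 3/169
I = +1·√(0.0177515/4π) = 0.03758481

0.037585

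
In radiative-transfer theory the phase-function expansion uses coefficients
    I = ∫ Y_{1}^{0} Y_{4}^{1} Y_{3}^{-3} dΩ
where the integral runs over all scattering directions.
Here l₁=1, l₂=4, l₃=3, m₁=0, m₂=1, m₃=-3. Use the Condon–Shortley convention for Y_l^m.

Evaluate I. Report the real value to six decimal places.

0.000000

m-sum = 0 + 1 − 3 = -2 ≠ 0 ⇒ I = 0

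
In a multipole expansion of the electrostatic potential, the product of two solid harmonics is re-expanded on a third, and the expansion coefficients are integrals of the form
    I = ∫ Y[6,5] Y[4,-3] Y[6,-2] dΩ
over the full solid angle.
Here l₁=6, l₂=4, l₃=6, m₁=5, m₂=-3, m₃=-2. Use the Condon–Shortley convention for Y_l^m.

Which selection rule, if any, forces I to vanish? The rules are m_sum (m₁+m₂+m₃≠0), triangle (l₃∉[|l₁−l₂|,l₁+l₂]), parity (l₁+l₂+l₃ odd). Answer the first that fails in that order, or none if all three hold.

none

m₁+m₂+m₃ = 5 − 3 − 2 = 0  ✓
triangle: |6−4|=2 ≤ l₃=6 ≤ 6+4=10  ✓
parity: l₁+l₂+l₃ = 16 is even  ✓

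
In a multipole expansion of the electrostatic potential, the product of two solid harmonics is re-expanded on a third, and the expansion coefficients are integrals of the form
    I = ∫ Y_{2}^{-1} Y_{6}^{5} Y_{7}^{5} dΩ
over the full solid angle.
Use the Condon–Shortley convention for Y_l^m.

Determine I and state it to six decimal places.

0.000000

Σmᵢ = 9 ≠ 0, so the φ-integral vanishes; I = 0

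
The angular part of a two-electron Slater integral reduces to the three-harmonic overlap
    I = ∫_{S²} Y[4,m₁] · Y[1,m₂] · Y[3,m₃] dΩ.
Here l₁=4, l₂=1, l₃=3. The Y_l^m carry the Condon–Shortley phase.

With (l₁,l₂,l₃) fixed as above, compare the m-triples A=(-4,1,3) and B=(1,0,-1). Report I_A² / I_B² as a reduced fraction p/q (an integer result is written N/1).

l's match ⇒ only the (l;m) 3-j factors differ between A and B.
A: triangle coeff Δ(4,1,3) = 1/252; Σ_t [2,2]: t=2:+1/1440 = 1/1440; (3j)²=1/9 [(4 1 3; -4 1 3)], sign=+1
B: triangle coeff Δ(4,1,3) = 1/252; Σ_t [1,1]: t=1:−1/48 = -1/48; (3j)²=5/84 [(4 1 3; 1 0 -1)], sign=-1
I_A²/I_B² = (1/9)/(5/84) = 28/15

28/15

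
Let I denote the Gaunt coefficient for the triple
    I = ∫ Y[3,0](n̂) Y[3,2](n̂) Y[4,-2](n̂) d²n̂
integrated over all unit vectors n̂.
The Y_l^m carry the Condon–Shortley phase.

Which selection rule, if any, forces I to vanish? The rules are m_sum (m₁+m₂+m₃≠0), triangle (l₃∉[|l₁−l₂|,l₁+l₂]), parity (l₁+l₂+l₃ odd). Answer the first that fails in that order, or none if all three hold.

none

m₁+m₂+m₃ = 0 + 2 − 2 = 0  ✓
triangle: |3−3|=0 ≤ l₃=4 ≤ 3+3=6  ✓
parity: l₁+l₂+l₃ = 10 is even  ✓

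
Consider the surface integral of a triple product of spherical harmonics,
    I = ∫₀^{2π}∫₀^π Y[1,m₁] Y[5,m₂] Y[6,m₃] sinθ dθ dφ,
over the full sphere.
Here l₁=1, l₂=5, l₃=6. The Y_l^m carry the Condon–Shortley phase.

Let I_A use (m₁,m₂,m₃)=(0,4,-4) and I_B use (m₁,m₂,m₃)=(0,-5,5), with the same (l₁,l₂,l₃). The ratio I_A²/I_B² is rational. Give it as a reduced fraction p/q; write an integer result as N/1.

Same 1,5,6: normalisation and zero-m 3j drop out of the ratio.
A: Δ: 0! 2! 10! / 13! → 1/858; sum: t=0:+1/362880 = 1/362880; 3j²(1 5 6; 0 4 -4) = Δ·Π!·Σ² = 10/429  (sign +1)
B: Δ: 0! 2! 10! / 13! → 1/858; sum: t=0:+1/3628800 = 1/3628800; 3j²(1 5 6; 0 -5 5) = Δ·Π!·Σ² = 1/78  (sign -1)
I_A²/I_B² = (10/429)/(1/78) = 20/11

20/11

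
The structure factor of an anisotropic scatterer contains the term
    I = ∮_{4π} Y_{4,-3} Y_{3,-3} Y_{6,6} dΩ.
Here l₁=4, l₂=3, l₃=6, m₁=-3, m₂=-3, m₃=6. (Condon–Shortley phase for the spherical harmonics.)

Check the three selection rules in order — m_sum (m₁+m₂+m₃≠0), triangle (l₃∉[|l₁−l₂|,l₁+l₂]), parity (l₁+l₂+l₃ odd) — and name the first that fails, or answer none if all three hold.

azimuthal sum: -3 − 3 + 6 = 0  ✓
1 ≤ 6 ≤ 7 (triangle on l)  ✓
L = 4 + 3 + 6 = 13 (odd)  ✗

parity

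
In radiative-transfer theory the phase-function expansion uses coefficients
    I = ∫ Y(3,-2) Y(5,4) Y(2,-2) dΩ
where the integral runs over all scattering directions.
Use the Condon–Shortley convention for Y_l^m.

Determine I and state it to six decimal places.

Rules hold: Σm=0, L=10 even, 2≤2≤8.
N = 7·11·5 = 385
Δ = 6!·0!·4!/11! = 1/2310
Racah Σ t=3..3: t=3:−1/144 = -1/144
⇒ 3j(3 5 2; 0 0 0)² = 10/231, sgn -1
Racah Σ t=5..5: t=5:−1/2880 = -1/2880
⇒ 3j(3 5 2; -2 4 -2)² = 3/55, sgn -1
4πI² = N·(3j₀)²·(3jₘ)² = 10/11
I = +1·√(0.909091/4π) = 0.26896683

0.268967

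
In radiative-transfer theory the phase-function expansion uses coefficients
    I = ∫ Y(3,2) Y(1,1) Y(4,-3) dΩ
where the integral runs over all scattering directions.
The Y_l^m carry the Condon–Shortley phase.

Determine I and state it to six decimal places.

m-sum 0 ✓  L=8 even ✓  2≤4≤4 ✓
Π(2lᵢ+1) = 7×3×9 = 189
triangle coeff Δ(3,1,4) = 1/252
Σ_t [0,0]: t=0:+1/36 = 1/36
(3j)²=4/63 [(3 1 4; 0 0 0)], sign=+1
Σ_t [0,0]: t=0:+1/240 = 1/240
(3j)²=1/12 [(3 1 4; 2 1 -3)], sign=-1
⇒ 4πI² = 1/1
I = (-1)√(1/1/(4π)) = -0.28209479

-0.282095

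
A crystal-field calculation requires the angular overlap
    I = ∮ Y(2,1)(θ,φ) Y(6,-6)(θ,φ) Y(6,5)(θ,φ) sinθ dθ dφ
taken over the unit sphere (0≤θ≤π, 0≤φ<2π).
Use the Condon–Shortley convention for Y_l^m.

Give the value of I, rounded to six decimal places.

Rules hold: Σm=0, L=14 even, 4≤6≤8.
N = 5·13·13 = 845
Δ = 2!·2!·10!/15! = 1/90090
Racah Σ t=0..2: t=0:+1/69120 t=1:−1/14400 t=2:+1/69120 = -7/172800
⇒ 3j(2 6 6; 0 0 0)² = 14/715, sgn -1
Racah Σ t=0..0: t=0:+1/7257600 = 1/7257600
⇒ 3j(2 6 6; 1 -6 5)² = 11/455, sgn -1
4πI² = N·(3j₀)²·(3jₘ)² = 2/5
I = +1·√(0.4/4π) = 0.17841241

0.178412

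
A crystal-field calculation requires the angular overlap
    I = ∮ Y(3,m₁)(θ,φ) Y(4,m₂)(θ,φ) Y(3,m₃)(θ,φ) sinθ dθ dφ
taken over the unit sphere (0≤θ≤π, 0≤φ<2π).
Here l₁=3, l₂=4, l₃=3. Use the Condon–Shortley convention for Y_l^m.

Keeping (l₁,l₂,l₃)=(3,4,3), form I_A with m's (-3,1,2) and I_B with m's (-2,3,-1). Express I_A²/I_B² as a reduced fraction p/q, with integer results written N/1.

15/7

Same 3,4,3: normalisation and zero-m 3j drop out of the ratio.
A: Δ: 4! 2! 4! / 11! → 1/34650; sum: t=4:+1/288 = 1/288; 3j²(3 4 3; -3 1 2) = Δ·Π!·Σ² = 5/231  (sign -1)
B: Δ: 4! 2! 4! / 11! → 1/34650; sum: t=3:−1/288 t=4:+1/144 = 1/288; 3j²(3 4 3; -2 3 -1) = Δ·Π!·Σ² = 1/99  (sign +1)
I_A²/I_B² = (5/231)/(1/99) = 15/7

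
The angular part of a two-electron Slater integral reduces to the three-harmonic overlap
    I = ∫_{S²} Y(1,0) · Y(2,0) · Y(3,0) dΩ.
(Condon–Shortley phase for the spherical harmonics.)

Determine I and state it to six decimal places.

m-sum 0 ✓  L=6 even ✓  1≤3≤3 ✓
Π(2lᵢ+1) = 3×5×7 = 105
triangle coeff Δ(1,2,3) = 1/105
Σ_t [0,0]: t=0:+1/4 = 1/4
(3j)²=3/35 [(1 2 3; 0 0 0)], sign=-1
(m-triple is (0,0,0) — same symbol as above.)
⇒ 4πI² = 27/35
I = (+1)√(27/35/(4π)) = 0.24776670

0.247767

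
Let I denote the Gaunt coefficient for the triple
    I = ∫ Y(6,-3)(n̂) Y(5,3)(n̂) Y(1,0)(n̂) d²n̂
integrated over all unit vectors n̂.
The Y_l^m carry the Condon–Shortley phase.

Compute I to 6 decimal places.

-0.212310

Rules hold: Σm=0, L=12 even, 1≤1≤11.
N = 13·11·3 = 429
Δ = 10!·2!·0!/13! = 1/858
Racah Σ t=5..5: t=5:−1/14400 = -1/14400
⇒ 3j(6 5 1; 0 0 0)² = 6/143, sgn +1
Racah Σ t=8..8: t=8:+1/80640 = 1/80640
⇒ 3j(6 5 1; -3 3 0)² = 9/286, sgn -1
4πI² = N·(3j₀)²·(3jₘ)² = 81/143
I = -1·√(0.566434/4π) = -0.21230956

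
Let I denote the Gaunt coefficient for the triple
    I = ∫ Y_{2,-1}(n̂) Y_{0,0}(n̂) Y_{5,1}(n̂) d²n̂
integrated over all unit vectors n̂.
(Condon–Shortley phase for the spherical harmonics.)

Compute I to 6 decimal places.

l₃=5 ∉ [2,2] — triangle fails ⇒ I = 0

0.000000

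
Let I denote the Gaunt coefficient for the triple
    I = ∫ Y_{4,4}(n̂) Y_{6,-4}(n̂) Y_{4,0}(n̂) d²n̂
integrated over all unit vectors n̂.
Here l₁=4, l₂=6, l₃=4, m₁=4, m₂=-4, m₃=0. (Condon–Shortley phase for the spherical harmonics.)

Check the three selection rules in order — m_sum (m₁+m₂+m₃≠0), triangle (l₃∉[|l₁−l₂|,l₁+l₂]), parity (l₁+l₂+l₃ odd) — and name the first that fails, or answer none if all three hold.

m₁+m₂+m₃ = 4 − 4 + 0 = 0  ✓
triangle: |4−6|=2 ≤ l₃=4 ≤ 4+6=10  ✓
parity: l₁+l₂+l₃ = 14 is even  ✓

none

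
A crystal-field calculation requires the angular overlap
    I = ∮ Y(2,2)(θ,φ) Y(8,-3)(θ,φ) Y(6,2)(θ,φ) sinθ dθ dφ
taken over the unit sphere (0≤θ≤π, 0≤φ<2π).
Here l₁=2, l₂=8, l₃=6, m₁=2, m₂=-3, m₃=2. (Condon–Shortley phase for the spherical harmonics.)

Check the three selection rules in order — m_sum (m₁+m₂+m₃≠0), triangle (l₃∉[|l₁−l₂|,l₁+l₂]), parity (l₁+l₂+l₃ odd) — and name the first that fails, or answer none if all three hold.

Σmᵢ = 1  ✗
l₃∈[|l₁−l₂|,l₁+l₂]=[6,10], have l₃=6
Σlᵢ = 16 ⇒ even

m_sum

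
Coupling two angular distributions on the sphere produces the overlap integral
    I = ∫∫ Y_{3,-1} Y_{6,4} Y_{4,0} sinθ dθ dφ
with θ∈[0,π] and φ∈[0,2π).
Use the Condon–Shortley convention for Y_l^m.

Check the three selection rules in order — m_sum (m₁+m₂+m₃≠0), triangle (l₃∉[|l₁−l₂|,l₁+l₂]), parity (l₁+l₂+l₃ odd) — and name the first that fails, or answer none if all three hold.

m_sum

Σmᵢ = 3  ✗
l₃∈[|l₁−l₂|,l₁+l₂]=[3,9], have l₃=4
Σlᵢ = 13 ⇒ odd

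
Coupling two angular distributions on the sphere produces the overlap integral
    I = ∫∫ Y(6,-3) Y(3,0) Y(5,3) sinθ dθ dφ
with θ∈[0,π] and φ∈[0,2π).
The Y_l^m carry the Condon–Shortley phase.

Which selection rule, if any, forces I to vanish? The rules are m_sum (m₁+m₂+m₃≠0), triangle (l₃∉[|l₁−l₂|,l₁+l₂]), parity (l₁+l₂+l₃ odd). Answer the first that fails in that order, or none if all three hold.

m₁+m₂+m₃ = -3 + 0 + 3 = 0  ✓
triangle: |6−3|=3 ≤ l₃=5 ≤ 6+3=9  ✓
parity: l₁+l₂+l₃ = 14 is even  ✓

none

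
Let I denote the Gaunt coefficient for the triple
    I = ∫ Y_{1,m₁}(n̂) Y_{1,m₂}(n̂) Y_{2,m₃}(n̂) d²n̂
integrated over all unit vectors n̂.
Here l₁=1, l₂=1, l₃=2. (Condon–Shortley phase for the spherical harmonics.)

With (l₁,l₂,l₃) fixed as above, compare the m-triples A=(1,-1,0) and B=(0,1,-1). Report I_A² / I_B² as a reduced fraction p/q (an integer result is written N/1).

l's match ⇒ only the (l;m) 3-j factors differ between A and B.
A: triangle coeff Δ(1,1,2) = 1/30; Σ_t [0,0]: t=0:+1/4 = 1/4; (3j)²=1/30 [(1 1 2; 1 -1 0)], sign=+1
B: triangle coeff Δ(1,1,2) = 1/30; Σ_t [0,0]: t=0:+1/2 = 1/2; (3j)²=1/10 [(1 1 2; 0 1 -1)], sign=-1
I_A²/I_B² = (1/30)/(1/10) = 1/3

1/3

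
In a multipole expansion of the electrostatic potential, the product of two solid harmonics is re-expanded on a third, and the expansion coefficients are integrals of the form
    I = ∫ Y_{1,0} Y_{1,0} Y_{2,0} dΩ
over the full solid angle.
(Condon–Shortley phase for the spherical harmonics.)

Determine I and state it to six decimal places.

0.252313

m-sum 0 ✓  L=4 even ✓  0≤2≤2 ✓
Π(2lᵢ+1) = 3×3×5 = 45
triangle coeff Δ(1,1,2) = 1/30
Σ_t [0,0]: t=0:+1/1 = 1/1
(3j)²=2/15 [(1 1 2; 0 0 0)], sign=+1
(m-triple is (0,0,0) — same symbol as above.)
⇒ 4πI² = 4/5
I = (+1)√(4/5/(4π)) = 0.25231325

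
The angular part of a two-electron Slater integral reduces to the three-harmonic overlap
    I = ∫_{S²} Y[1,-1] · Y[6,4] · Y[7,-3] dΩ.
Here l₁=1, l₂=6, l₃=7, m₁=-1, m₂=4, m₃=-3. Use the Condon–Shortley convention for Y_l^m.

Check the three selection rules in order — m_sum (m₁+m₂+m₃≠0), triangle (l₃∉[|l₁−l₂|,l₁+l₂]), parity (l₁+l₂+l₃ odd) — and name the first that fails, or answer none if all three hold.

none

Σmᵢ = 0  ✓
l₃∈[|l₁−l₂|,l₁+l₂]=[5,7], have l₃=7  ✓
Σlᵢ = 14 ⇒ even  ✓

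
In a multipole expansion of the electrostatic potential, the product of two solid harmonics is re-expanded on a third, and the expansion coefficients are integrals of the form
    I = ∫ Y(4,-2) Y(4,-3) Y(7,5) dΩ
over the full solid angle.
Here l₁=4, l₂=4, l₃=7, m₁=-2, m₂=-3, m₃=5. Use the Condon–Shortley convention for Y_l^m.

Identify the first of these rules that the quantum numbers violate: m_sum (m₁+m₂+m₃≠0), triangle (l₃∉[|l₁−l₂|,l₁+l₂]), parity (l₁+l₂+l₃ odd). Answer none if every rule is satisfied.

parity

Σmᵢ = 0  ✓
l₃∈[|l₁−l₂|,l₁+l₂]=[0,8], have l₃=7  ✓
Σlᵢ = 15 ⇒ odd  ✗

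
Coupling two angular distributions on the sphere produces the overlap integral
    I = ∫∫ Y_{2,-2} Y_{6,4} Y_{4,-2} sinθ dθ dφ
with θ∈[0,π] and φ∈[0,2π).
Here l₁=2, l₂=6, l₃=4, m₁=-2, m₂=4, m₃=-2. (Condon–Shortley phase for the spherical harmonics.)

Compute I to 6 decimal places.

0.230476

Rules hold: Σm=0, L=12 even, 4≤4≤8.
N = 5·13·9 = 585
Δ = 4!·0!·8!/13! = 1/6435
Racah Σ t=2..2: t=2:+1/2304 = 1/2304
⇒ 3j(2 6 4; 0 0 0)² = 5/143, sgn +1
Racah Σ t=4..4: t=4:+1/34560 = 1/34560
⇒ 3j(2 6 4; -2 4 -2)² = 14/429, sgn +1
4πI² = N·(3j₀)²·(3jₘ)² = 1050/1573
I = +1·√(0.667514/4π) = 0.23047581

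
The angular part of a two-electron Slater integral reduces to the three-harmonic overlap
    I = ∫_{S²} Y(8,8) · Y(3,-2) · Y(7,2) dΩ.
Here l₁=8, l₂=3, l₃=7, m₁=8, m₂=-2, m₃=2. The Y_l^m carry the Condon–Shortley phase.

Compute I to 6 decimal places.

Σmᵢ = 8 ≠ 0, so the φ-integral vanishes; I = 0

0.000000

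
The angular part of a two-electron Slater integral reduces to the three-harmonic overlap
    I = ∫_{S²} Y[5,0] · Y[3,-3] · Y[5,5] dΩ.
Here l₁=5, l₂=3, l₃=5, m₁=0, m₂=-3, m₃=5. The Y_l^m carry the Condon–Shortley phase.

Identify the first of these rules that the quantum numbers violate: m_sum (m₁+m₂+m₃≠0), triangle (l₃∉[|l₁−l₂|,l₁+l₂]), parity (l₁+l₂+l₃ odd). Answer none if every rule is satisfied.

m_sum

azimuthal sum: 0 − 3 + 5 = 2  ✗
2 ≤ 5 ≤ 8 (triangle on l)
L = 5 + 3 + 5 = 13 (odd)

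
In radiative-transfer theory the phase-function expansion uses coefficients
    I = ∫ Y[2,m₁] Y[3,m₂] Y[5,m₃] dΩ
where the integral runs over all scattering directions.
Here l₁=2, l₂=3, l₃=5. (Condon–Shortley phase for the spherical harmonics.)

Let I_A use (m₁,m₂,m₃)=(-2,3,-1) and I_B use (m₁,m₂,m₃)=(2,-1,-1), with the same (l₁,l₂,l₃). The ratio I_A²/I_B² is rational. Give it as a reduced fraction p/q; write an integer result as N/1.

l's match ⇒ only the (l;m) 3-j factors differ between A and B.
A: triangle coeff Δ(2,3,5) = 1/2310; Σ_t [0,0]: t=0:+1/17280 = 1/17280; (3j)²=1/2310 [(2 3 5; -2 3 -1)], sign=+1
B: triangle coeff Δ(2,3,5) = 1/2310; Σ_t [0,0]: t=0:+1/1152 = 1/1152; (3j)²=1/154 [(2 3 5; 2 -1 -1)], sign=+1
I_A²/I_B² = (1/2310)/(1/154) = 1/15

1/15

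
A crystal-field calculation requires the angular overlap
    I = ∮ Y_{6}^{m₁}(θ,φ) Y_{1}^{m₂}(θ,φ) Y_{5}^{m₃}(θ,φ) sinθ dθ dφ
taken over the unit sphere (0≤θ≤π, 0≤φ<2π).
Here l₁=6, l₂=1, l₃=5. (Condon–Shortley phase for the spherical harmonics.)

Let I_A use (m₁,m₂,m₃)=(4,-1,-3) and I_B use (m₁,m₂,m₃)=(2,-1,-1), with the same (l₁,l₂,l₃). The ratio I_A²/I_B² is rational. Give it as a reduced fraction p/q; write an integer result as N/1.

Shared (l₁,l₂,l₃)=(6,1,5): N and (l;000)² cancel in I_A²/I_B².
A: Δ = 2!·10!·0!/13! = 1/858; Racah Σ t=0..0: t=0:+1/161280 = 1/161280; ⇒ 3j(6 1 5; 4 -1 -3)² = 15/286, sgn +1
B: Δ = 2!·10!·0!/13! = 1/858; Racah Σ t=0..0: t=0:+1/34560 = 1/34560; ⇒ 3j(6 1 5; 2 -1 -1)² = 14/429, sgn +1
I_A²/I_B² = (15/286)/(14/429) = 45/28

45/28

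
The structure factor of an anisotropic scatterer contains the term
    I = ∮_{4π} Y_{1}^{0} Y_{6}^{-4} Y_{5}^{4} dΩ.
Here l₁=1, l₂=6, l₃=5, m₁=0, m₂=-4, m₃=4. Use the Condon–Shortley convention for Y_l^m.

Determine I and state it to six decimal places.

Rules hold: Σm=0, L=12 even, 5≤5≤7.
N = 3·13·11 = 429
Δ = 2!·0!·10!/13! = 1/858
Racah Σ t=1..1: t=1:−1/14400 = -1/14400
⇒ 3j(1 6 5; 0 0 0)² = 6/143, sgn +1
Racah Σ t=1..1: t=1:−1/362880 = -1/362880
⇒ 3j(1 6 5; 0 -4 4)² = 10/429, sgn +1
4πI² = N·(3j₀)²·(3jₘ)² = 60/143
I = +1·√(0.41958/4π) = 0.18272698

0.182727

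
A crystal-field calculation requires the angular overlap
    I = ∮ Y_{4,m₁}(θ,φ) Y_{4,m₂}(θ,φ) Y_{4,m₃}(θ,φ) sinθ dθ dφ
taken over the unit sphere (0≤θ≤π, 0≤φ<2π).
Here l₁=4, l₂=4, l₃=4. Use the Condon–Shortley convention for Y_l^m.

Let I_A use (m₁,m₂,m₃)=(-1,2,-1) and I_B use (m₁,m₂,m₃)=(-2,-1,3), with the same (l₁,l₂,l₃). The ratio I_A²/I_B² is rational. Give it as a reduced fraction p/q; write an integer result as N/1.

l's match ⇒ only the (l;m) 3-j factors differ between A and B.
A: triangle coeff Δ(4,4,4) = 1/450450; Σ_t [2,4]: t=2:+1/576 t=3:−1/144 t=4:+1/576 = -1/288; (3j)²=20/1001 [(4 4 4; -1 2 -1)], sign=+1
B: triangle coeff Δ(4,4,4) = 1/450450; Σ_t [2,3]: t=2:+1/576 t=3:−1/864 = 1/1728; (3j)²=5/1287 [(4 4 4; -2 -1 3)], sign=-1
I_A²/I_B² = (20/1001)/(5/1287) = 36/7

36/7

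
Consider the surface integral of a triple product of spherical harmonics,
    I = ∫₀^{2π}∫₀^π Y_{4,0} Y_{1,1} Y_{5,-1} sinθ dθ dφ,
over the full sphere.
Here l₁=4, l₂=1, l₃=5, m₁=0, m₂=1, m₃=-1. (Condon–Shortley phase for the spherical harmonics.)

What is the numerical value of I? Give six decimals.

m-sum 0 ✓  L=10 even ✓  3≤5≤5 ✓
Π(2lᵢ+1) = 9×3×11 = 297
triangle coeff Δ(4,1,5) = 1/495
Σ_t [0,0]: t=0:+1/576 = 1/576
(3j)²=5/99 [(4 1 5; 0 0 0)], sign=-1
Σ_t [0,0]: t=0:+1/1152 = 1/1152
(3j)²=1/33 [(4 1 5; 0 1 -1)], sign=+1
⇒ 4πI² = 5/11
I = (-1)√(5/11/(4π)) = -0.19018827

-0.190188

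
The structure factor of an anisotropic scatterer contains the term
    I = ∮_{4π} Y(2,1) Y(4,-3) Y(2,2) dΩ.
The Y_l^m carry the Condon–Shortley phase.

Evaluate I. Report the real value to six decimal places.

-0.238414

Checks pass: Σm=0; 8 even; l₃=2∈[2,6].
(2·2+1)(2·4+1)(2·2+1) = 225
Δ: 4! 0! 4! / 9! → 1/630
sum: t=2:+1/16 = 1/16
3j²(2 4 2; 0 0 0) = Δ·Π!·Σ² = 2/35  (sign +1)
sum: t=1:−1/144 = -1/144
3j²(2 4 2; 1 -3 2) = Δ·Π!·Σ² = 1/18  (sign -1)
combine: 4πI² = 225·2/35·1/18 = 5/7
take √, sign -1: I = -0.23841361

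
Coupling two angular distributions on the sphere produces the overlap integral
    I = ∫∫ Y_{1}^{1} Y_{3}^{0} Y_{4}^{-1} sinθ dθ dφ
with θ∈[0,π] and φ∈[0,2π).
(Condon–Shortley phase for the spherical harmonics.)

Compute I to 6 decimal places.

Rules hold: Σm=0, L=8 even, 2≤4≤4.
N = 3·7·9 = 189
Δ = 0!·2!·6!/9! = 1/252
Racah Σ t=0..0: t=0:+1/36 = 1/36
⇒ 3j(1 3 4; 0 0 0)² = 4/63, sgn +1
Racah Σ t=0..0: t=0:+1/72 = 1/72
⇒ 3j(1 3 4; 1 0 -1)² = 5/126, sgn -1
4πI² = N·(3j₀)²·(3jₘ)² = 10/21
I = -1·√(0.47619/4π) = -0.19466390

-0.194664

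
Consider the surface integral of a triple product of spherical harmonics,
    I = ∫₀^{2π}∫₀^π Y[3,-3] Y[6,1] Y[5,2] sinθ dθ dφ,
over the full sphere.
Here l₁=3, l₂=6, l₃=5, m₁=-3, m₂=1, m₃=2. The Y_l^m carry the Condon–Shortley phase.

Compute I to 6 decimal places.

0.145631

m-sum 0 ✓  L=14 even ✓  3≤5≤9 ✓
Π(2lᵢ+1) = 7×13×11 = 1001
triangle coeff Δ(3,6,5) = 1/675675
Σ_t [1,3]: t=1:−1/8640 t=2:+1/2304 t=3:−1/8640 = 7/34560
(3j)²=7/429 [(3 6 5; 0 0 0)], sign=-1
Σ_t [4,4]: t=4:+1/34560 = 1/34560
(3j)²=7/429 [(3 6 5; -3 1 2)], sign=-1
⇒ 4πI² = 343/1287
I = (+1)√(343/1287/(4π)) = 0.14563067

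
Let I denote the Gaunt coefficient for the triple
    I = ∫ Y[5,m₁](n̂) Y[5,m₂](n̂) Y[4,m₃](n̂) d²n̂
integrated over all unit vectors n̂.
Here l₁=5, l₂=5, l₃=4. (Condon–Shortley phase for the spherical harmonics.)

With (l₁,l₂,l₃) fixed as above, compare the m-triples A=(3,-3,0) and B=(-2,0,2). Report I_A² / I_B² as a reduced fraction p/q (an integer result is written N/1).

Shared (l₁,l₂,l₃)=(5,5,4): N and (l;000)² cancel in I_A²/I_B².
A: Δ = 6!·4!·4!/15! = 1/3153150; Racah Σ t=0..2: t=0:+1/11520 t=1:−1/4320 t=2:+1/27648 = -1/9216; ⇒ 3j(5 5 4; 3 -3 0)² = 2/143, sgn -1
B: Δ = 6!·4!·4!/15! = 1/3153150; Racah Σ t=3..5: t=3:−1/3456 t=4:+1/1728 t=5:−1/11520 = 7/34560; ⇒ 3j(5 5 4; -2 0 2)² = 7/858, sgn +1
I_A²/I_B² = (2/143)/(7/858) = 12/7

12/7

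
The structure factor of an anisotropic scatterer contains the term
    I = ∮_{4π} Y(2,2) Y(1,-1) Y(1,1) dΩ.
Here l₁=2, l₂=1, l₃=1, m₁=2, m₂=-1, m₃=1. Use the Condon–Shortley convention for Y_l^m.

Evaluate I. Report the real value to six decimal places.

0.000000

m-sum = 2 − 1 + 1 = 2 ≠ 0 ⇒ I = 0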